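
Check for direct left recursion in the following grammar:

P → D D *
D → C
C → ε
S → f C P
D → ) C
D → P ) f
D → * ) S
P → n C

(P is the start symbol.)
No direct left recursion

Direct left recursion occurs when N → N α for some non-terminal N (the right-hand side begins with the left-hand side itself).

P → D D *: starts with D
D → C: starts with C
C → ε: starts with ε
S → f C P: starts with f
D → ) C: starts with ')'
D → P ) f: starts with P
D → * ) S: starts with '*'
P → n C: starts with n

No direct left recursion found.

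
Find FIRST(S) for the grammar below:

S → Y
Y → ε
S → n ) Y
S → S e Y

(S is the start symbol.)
To compute FIRST(S), examine every production with S on the left-hand side, reading each right-hand side left to right until a non-nullable symbol is reached.

FIRST sets of the other non-terminals involved (by the same procedure, iterated to a fixed point):
  FIRST(Y) = { ε }

From S → Y:
  - Y is a non-terminal: add FIRST(Y) \ {ε} = { }
    Y is nullable and nothing follows, so the whole right-hand side can vanish: ε ∈ FIRST(S)
From S → n ) Y:
  - n is a terminal: add 'n' and stop
From S → S e Y:
  - S is the symbol being defined: contributes nothing new
    S is nullable, so continue to the next symbol
  - e is a terminal: add 'e' and stop

Collecting: FIRST(S) = { 'e', 'n', ε }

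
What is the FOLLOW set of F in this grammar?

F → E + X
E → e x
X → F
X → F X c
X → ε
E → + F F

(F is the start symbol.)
{ $, '+', 'c', 'e' }

F is the start symbol, so $ ∈ FOLLOW(F).
In X → F: F is at the end, add FOLLOW(X)
In X → F X c: F is followed by X c, add FIRST(X c) \ {ε} = { '+', 'c', 'e' }
In E → + F F: F is followed by F, add FIRST(F) \ {ε} = { '+', 'e' }
In E → + F F: F is at the end, add FOLLOW(E)

The FOLLOW sets referred to above (computed the same way, to a fixed point):
  FOLLOW(X) = { $, '+', 'c', 'e' }
  FOLLOW(E) = { '+' }

Taking the union: FOLLOW(F) = { $, '+', 'c', 'e' }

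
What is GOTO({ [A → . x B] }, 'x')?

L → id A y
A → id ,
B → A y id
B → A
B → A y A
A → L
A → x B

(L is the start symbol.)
{ [A → . L], [A → . id ,], [A → . x B], [A → x . B], [B → . A y A], [B → . A y id], [B → . A], [L → . id A y] }

GOTO(I, 'x') = CLOSURE({ [A → αX.β] : [A → α.Xβ] ∈ I, X = 'x' })

Items with dot before 'x', with the dot advanced:
  [A → . x B] → [A → x . B]
Closure of the advanced items:
  [A → x . B] has the dot before B: add [B → . A y id], [B → . A], [B → . A y A]
  [B → . A y id] has the dot before A: add [A → . id ,], [A → . L], [A → . x B]
  [A → . L] has the dot before L: add [L → . id A y]

GOTO = { [A → . L], [A → . id ,], [A → . x B], [A → x . B], [B → . A y A], [B → . A y id], [B → . A], [L → . id A y] }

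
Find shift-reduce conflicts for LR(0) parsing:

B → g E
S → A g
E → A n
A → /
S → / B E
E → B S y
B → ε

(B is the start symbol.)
A shift-reduce conflict occurs when an LR(0) state has both:
  - a complete (reduce) item [A → α .] (dot at the end), and
  - a shift item [B → β . c γ] (dot before a terminal).

Augment with B' → B and build the canonical LR(0) collection (I0 = CLOSURE({[B' → . B]}), then GOTO on every symbol after a dot until no new states appear). It has 15 states:
  I0: { [B → . g E], [B → .], [B' → . B] }  — shift, reduce
  I1: { [B' → B .] }  — accept
  I2: { [A → . /], [B → . g E], [B → .], [B → g . E], [E → . A n], [E → . B S y] }  — shift, reduce
  I3: { [A → / .] }  — reduce
  I4: { [E → A . n] }  — shift
  I5: { [A → . /], [E → B . S y], [S → . / B E], [S → . A g] }  — shift
  I6: { [B → g E .] }  — reduce
  I7: { [A → / .], [B → . g E], [B → .], [S → / . B E] }  — shift, 2 reduces
  I8: { [S → A . g] }  — shift
  I9: { [E → B S . y] }  — shift
  I10: { [E → B S y .] }  — reduce
  I11: { [S → A g .] }  — reduce
  I12: { [A → . /], [B → . g E], [B → .], [E → . A n], [E → . B S y], [S → / B . E] }  — shift, reduce
  I13: { [S → / B E .] }  — reduce
  I14: { [E → A n .] }  — reduce

I0 contains reduce item [B → .] and shift item [B → . g E] — shift-reduce conflict.
I2 contains reduce item [B → .] and shift items [A → . /], [B → . g E] — shift-reduce conflict.
I7 contains reduce items [A → / .], [B → .] and shift item [B → . g E] — shift-reduce conflict.
I12 contains reduce item [B → .] and shift items [A → . /], [B → . g E] — shift-reduce conflict.

Answer: Yes — I0: [B → .] vs [B → . g E]; I2: [B → .] vs [A → . /]; I7: [A → / .] vs [B → . g E]; I12: [B → .] vs [A → . /]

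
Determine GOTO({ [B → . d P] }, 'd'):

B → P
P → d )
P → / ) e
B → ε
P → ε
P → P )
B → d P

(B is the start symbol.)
{ [B → d . P], [P → . / ) e], [P → . P )], [P → . d )], [P → .] }

GOTO(I, 'd') = CLOSURE({ [A → αX.β] : [A → α.Xβ] ∈ I, X = 'd' })

Items with dot before 'd', with the dot advanced:
  [B → . d P] → [B → d . P]
Closure of the advanced items:
  [B → d . P] has the dot before P: add [P → . d )], [P → . / ) e], [P → .], [P → . P )]

GOTO = { [B → d . P], [P → . / ) e], [P → . P )], [P → . d )], [P → .] }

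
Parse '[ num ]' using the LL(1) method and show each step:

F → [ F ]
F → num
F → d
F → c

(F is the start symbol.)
LL(1) parsing maintains a stack (initially the start symbol over $) and the input. At each step: if the stack top is a terminal, match it against the current input token; if it is a non-terminal N, replace it with the RHS of M[N, lookahead] (the unique production whose predict set contains the lookahead).

Stack is shown with the top on the left.

Stack    Input      Action
--------------------------
F $      [ num ] $  output F → [ F ]
[ F ] $  [ num ] $  match '['
F ] $    num ] $    output F → num
num ] $  num ] $    match 'num'
] $      ] $        match ']'
$        $          accept

The string is accepted.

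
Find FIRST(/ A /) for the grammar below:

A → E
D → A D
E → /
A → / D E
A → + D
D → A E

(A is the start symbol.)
To compute FIRST(/ A /), process the symbols left to right:
Symbol / is a terminal. Add '/' and stop.
FIRST(/ A /) = { '/' }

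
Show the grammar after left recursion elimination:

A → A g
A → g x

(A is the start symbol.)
A is directly left-recursive. The standard transformation for
  A → A α₁ | ... | A α_m | β₁ | ... | β_n
is
  A  → β₁ A' | ... | β_n A'
  A' → α₁ A' | ... | α_m A' | ε

A → g x becomes A → g x A'
A → A g becomes A' → g A'
Add A' → ε

Resulting grammar:
A → g x A'
A' → g A'
A' → ε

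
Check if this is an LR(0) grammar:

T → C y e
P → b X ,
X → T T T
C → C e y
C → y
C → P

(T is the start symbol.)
Augment with T' → T and build the canonical LR(0) collection (I0 = CLOSURE({[T' → . T]}), then GOTO on every symbol after a dot until no new states appear). It has 15 states:
  I0: { [C → . C e y], [C → . P], [C → . y], [P → . b X ,], [T → . C y e], [T' → . T] }  — shift
  I1: { [C → C . e y], [T → C . y e] }  — shift
  I2: { [C → P .] }  — reduce
  I3: { [T' → T .] }  — accept
  I4: { [C → . C e y], [C → . P], [C → . y], [P → . b X ,], [P → b . X ,], [T → . C y e], [X → . T T T] }  — shift
  I5: { [C → y .] }  — reduce
  I6: { [C → . C e y], [C → . P], [C → . y], [P → . b X ,], [T → . C y e], [X → T . T T] }  — shift
  I7: { [P → b X . ,] }  — shift
  I8: { [P → b X , .] }  — reduce
  I9: { [C → . C e y], [C → . P], [C → . y], [P → . b X ,], [T → . C y e], [X → T T . T] }  — shift
  I10: { [X → T T T .] }  — reduce
  I11: { [C → C e . y] }  — shift
  I12: { [T → C y . e] }  — shift
  I13: { [T → C y e .] }  — reduce
  I14: { [C → C e y .] }  — reduce

Every state is either a pure shift/goto state or contains exactly one complete item and nothing to shift — no conflicts. The grammar is LR(0).

Answer: Yes, the grammar is LR(0)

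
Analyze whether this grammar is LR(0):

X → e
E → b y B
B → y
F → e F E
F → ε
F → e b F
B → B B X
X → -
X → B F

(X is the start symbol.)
A grammar is LR(0) if no state in the canonical LR(0) collection has:
  - both a shift item (dot before a terminal) and a complete item (shift-reduce conflict), or
  - two or more complete items (reduce-reduce conflict; the accept item [X' → X .] counts as a complete item here).

Augment with X' → X and build the canonical LR(0) collection (I0 = CLOSURE({[X' → . X]}), then GOTO on every symbol after a dot until no new states appear). It has 19 states:
  I0: { [B → . B B X], [B → . y], [X → . -], [X → . B F], [X → . e], [X' → . X] }  — shift
  I1: { [X → - .] }  — reduce
  I2: { [B → . B B X], [B → . y], [B → B . B X], [F → . e F E], [F → . e b F], [F → .], [X → B . F] }  — shift, reduce
  I3: { [X' → X .] }  — accept
  I4: { [X → e .] }  — reduce
  I5: { [B → y .] }  — reduce
  I6: { [B → . B B X], [B → . y], [B → B . B X], [B → B B . X], [X → . -], [X → . B F], [X → . e] }  — shift
  I7: { [X → B F .] }  — reduce
  I8: { [F → . e F E], [F → . e b F], [F → .], [F → e . F E], [F → e . b F] }  — shift, reduce
  I9: { [E → . b y B], [F → e F . E] }  — shift
  I10: { [F → . e F E], [F → . e b F], [F → .], [F → e b . F] }  — shift, reduce
  I11: { [F → e b F .] }  — reduce
  I12: { [F → e F E .] }  — reduce
  I13: { [E → b . y B] }  — shift
  I14: { [B → . B B X], [B → . y], [E → b y . B] }  — shift
  I15: { [B → . B B X], [B → . y], [B → B . B X], [E → b y B .] }  — shift, reduce
  I16: { [B → . B B X], [B → . y], [B → B . B X], [B → B B . X], [F → . e F E], [F → . e b F], [F → .], [X → . -], [X → . B F], [X → . e], [X → B . F] }  — shift, reduce
  I17: { [B → B B X .] }  — reduce
  I18: { [F → . e F E], [F → . e b F], [F → .], [F → e . F E], [F → e . b F], [X → e .] }  — shift, 2 reduces

Conflict in state I2:
  Shift-reduce conflict between [F → .] and [B → . y]
So the grammar is NOT LR(0).

Answer: No. Shift-reduce conflict between [F → .] and [B → . y]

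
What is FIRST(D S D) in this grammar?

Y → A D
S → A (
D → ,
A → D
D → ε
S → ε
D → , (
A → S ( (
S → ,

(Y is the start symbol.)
FIRST sets of the non-terminals involved (from the grammar, by fixed-point iteration):
  FIRST(D) = { ',', ε }
  FIRST(S) = { '(', ',', ε }

To compute FIRST(D S D), process the symbols left to right:
Symbol D is a non-terminal. Add FIRST(D) \ {ε} = { ',' }
D is nullable (ε ∈ FIRST(D)), continue to the next symbol.
Symbol S is a non-terminal. Add FIRST(S) \ {ε} = { '(', ',' }
S is nullable (ε ∈ FIRST(S)), continue to the next symbol.
Symbol D is a non-terminal. Add FIRST(D) \ {ε} = { ',' }
D is nullable (ε ∈ FIRST(D)), continue to the next symbol.
All symbols are nullable, so ε is in the result.
FIRST(D S D) = { '(', ',', ε }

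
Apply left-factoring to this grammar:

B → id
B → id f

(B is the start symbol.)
Left-factoring transforms A → αβ₁ | αβ₂ into A → αA' and A' → β₁ | β₂
(α is the longest common prefix among the alternatives). Repeat until
no nonterminal has two alternatives with a common prefix.

Round 1: B has alternatives sharing prefix 'id'. Introduce B': B → id B'
  Add: B' → ε
  Add: B' → f

No remaining common prefixes — done.

Resulting grammar:
B → id B'
B' → ε
B' → f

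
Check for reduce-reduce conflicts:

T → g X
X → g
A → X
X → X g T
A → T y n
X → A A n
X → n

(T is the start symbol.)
Yes — I5: [A → X .] vs [T → g X .]; I14: [X → A A n .] vs [X → n .]

A reduce-reduce conflict occurs when an LR(0) state has two complete items [A → α .] and [B → β .] — both call for a reduction, and with no lookahead the parser cannot choose between them.

Augment with T' → T and build the canonical LR(0) collection (I0 = CLOSURE({[T' → . T]}), then GOTO on every symbol after a dot until no new states appear). It has 15 states:
  I0: { [T → . g X], [T' → . T] }  — shift
  I1: { [T' → T .] }  — accept
  I2: { [A → . T y n], [A → . X], [T → . g X], [T → g . X], [X → . A A n], [X → . X g T], [X → . g], [X → . n] }  — shift
  I3: { [A → . T y n], [A → . X], [T → . g X], [X → . A A n], [X → . X g T], [X → . g], [X → . n], [X → A . A n] }  — shift
  I4: { [A → T . y n] }  — shift
  I5: { [A → X .], [T → g X .], [X → X . g T] }  — shift, 2 reduces
  I6: { [A → . T y n], [A → . X], [T → . g X], [T → g . X], [X → . A A n], [X → . X g T], [X → . g], [X → . n], [X → g .] }  — shift, reduce
  I7: { [X → n .] }  — reduce
  I8: { [T → . g X], [X → X g . T] }  — shift
  I9: { [X → X g T .] }  — reduce
  I10: { [A → T y . n] }  — shift
  I11: { [A → T y n .] }  — reduce
  I12: { [A → . T y n], [A → . X], [T → . g X], [X → . A A n], [X → . X g T], [X → . g], [X → . n], [X → A . A n], [X → A A . n] }  — shift
  I13: { [A → X .], [X → X . g T] }  — shift, reduce
  I14: { [X → A A n .], [X → n .] }  — 2 reduces

I5 contains complete items [A → X .], [T → g X .] — reduce-reduce conflict.
I14 contains complete items [X → A A n .], [X → n .] — reduce-reduce conflict.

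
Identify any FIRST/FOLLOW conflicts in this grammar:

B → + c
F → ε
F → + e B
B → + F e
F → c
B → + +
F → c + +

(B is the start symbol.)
A FIRST/FOLLOW conflict occurs when a non-terminal N has a nullable alternative N → β (β ⇒* ε) and another alternative N → α with FIRST(α) ∩ FOLLOW(N) ≠ ∅: on such a lookahead the parser cannot decide between expanding α and letting N vanish via β.

Nullable non-terminals: F.

F: nullable alternative(s) F → ε; FOLLOW(F) = { 'e' }
  F → ε: FIRST \ {ε} = { } — this is the only nullable alternative, skip
  F → + e B: FIRST \ {ε} = { '+' } — disjoint from FOLLOW(F)
  F → c: FIRST \ {ε} = { 'c' } — disjoint from FOLLOW(F)
  F → c + +: FIRST \ {ε} = { 'c' } — disjoint from FOLLOW(F)

B has no nullable alternative, so no FIRST/FOLLOW check is needed there.

No FIRST/FOLLOW conflicts found.

Answer: No FIRST/FOLLOW conflicts.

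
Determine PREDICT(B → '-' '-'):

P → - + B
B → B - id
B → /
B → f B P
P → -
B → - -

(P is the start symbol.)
{ '-' }

PREDICT(B → '-' '-') = (FIRST(RHS) \ {ε}) ∪ (FOLLOW(B) if ε ∈ FIRST(RHS), i.e. RHS ⇒* ε)
FIRST('-' '-') = { '-' }
ε ∉ FIRST('-' '-'), so FOLLOW(B) is not added.
PREDICT(B → '-' '-') = { '-' }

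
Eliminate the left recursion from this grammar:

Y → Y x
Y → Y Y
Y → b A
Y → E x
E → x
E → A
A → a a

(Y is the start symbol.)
Y → b A Y'
Y → E x Y'
Y' → x Y'
Y' → Y Y'
Y' → ε
E → x
E → A
A → a a

Y is directly left-recursive. The standard transformation for
  A → A α₁ | ... | A α_m | β₁ | ... | β_n
is
  A  → β₁ A' | ... | β_n A'
  A' → α₁ A' | ... | α_m A' | ε

Y → b A becomes Y → b A Y'
Y → E x becomes Y → E x Y'
Y → Y x becomes Y' → x Y'
Y → Y Y becomes Y' → Y Y'
Add Y' → ε

Productions for other non-terminals are unchanged:
  E → x
  E → A
  A → a a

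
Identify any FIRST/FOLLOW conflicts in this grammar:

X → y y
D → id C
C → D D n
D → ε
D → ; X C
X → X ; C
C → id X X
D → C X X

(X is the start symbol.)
Yes. D → id C with FOLLOW(D) on { 'id' }; D → ';' X C with FOLLOW(D) on { ';' }; D → C X X with FOLLOW(D) on { ';', 'id', 'n' }

Nullable non-terminals: D.
FIRST sets used below: FIRST(C) = { ';', 'id', 'n' }

D: nullable alternative(s) D → ε; FOLLOW(D) = { ';', 'id', 'n' }
  D → id C: FIRST \ {ε} = { 'id' } — overlaps FOLLOW(D) on { 'id' }: CONFLICT
  D → ε: FIRST \ {ε} = { } — this is the only nullable alternative, skip
  D → ; X C: FIRST \ {ε} = { ';' } — overlaps FOLLOW(D) on { ';' }: CONFLICT
  D → C X X: FIRST \ {ε} = { ';', 'id', 'n' } — overlaps FOLLOW(D) on { ';', 'id', 'n' }: CONFLICT

C, X have no nullable alternative, so no FIRST/FOLLOW check is needed there.

So the grammar has 3 FIRST/FOLLOW conflicts (marked CONFLICT above).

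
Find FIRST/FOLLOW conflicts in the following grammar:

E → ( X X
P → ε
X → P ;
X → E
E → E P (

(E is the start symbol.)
A FIRST/FOLLOW conflict occurs when a non-terminal N has a nullable alternative N → β (β ⇒* ε) and another alternative N → α with FIRST(α) ∩ FOLLOW(N) ≠ ∅: on such a lookahead the parser cannot decide between expanding α and letting N vanish via β.

Nullable non-terminals: P.
P has a nullable alternative but only one production, so nothing to check.

E, X have no nullable alternative, so no FIRST/FOLLOW check is needed there.

No FIRST/FOLLOW conflicts found.

Answer: No FIRST/FOLLOW conflicts.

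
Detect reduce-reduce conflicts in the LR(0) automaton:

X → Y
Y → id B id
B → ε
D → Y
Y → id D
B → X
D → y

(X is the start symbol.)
A reduce-reduce conflict occurs when an LR(0) state has two complete items [A → α .] and [B → β .] — both call for a reduction, and with no lookahead the parser cannot choose between them.

Augment with X' → X and build the canonical LR(0) collection (I0 = CLOSURE({[X' → . X]}), then GOTO on every symbol after a dot until no new states appear). It has 10 states:
  I0: { [X → . Y], [X' → . X], [Y → . id B id], [Y → . id D] }  — shift
  I1: { [X' → X .] }  — accept
  I2: { [X → Y .] }  — reduce
  I3: { [B → . X], [B → .], [D → . Y], [D → . y], [X → . Y], [Y → . id B id], [Y → . id D], [Y → id . B id], [Y → id . D] }  — shift, reduce
  I4: { [Y → id B . id] }  — shift
  I5: { [Y → id D .] }  — reduce
  I6: { [B → X .] }  — reduce
  I7: { [D → Y .], [X → Y .] }  — 2 reduces
  I8: { [D → y .] }  — reduce
  I9: { [Y → id B id .] }  — reduce

I7 contains complete items [D → Y .], [X → Y .] — reduce-reduce conflict.

Answer: Yes — I7: [D → Y .] vs [X → Y .]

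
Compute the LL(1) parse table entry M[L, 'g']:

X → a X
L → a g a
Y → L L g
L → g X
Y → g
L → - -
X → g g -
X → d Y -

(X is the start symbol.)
To find M[L, 'g'], we find productions for L where 'g' is in the predict set (PREDICT(N → α) = (FIRST(α) \ {ε}) ∪ (FOLLOW(N) if α ⇒* ε)).

L → a g a: PREDICT = { 'a' }
L → g X: PREDICT = { 'g' }
  'g' is in predict set, so this production goes in M[L, 'g']
L → - -: PREDICT = { '-' }

M[L, 'g'] = L → g X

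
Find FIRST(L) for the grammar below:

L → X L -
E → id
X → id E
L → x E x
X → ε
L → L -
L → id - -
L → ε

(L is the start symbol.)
{ '-', 'id', 'x', ε }

FIRST sets of the other non-terminals involved (by the same procedure, iterated to a fixed point):
  FIRST(X) = { 'id', ε }

From L → X L -:
  - X is a non-terminal: add FIRST(X) \ {ε} = { 'id' }
    X is nullable, so continue to the next symbol
  - L is the symbol being defined: contributes nothing new
    L is nullable, so continue to the next symbol
  - '-' is a terminal: add '-' and stop
From L → x E x:
  - x is a terminal: add 'x' and stop
From L → L -:
  - L is the symbol being defined: contributes nothing new
    L is nullable, so continue to the next symbol
  - '-' is a terminal: add '-' and stop
From L → id - -:
  - id is a terminal: add 'id' and stop
From L → ε:
  - ε-production, so ε ∈ FIRST(L)

Collecting: FIRST(L) = { '-', 'id', 'x', ε }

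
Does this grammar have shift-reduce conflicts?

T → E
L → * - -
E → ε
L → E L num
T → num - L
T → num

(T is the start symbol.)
A shift-reduce conflict occurs when an LR(0) state has both:
  - a complete (reduce) item [A → α .] (dot at the end), and
  - a shift item [B → β . c γ] (dot before a terminal).

Augment with T' → T and build the canonical LR(0) collection (I0 = CLOSURE({[T' → . T]}), then GOTO on every symbol after a dot until no new states appear). It has 12 states:
  I0: { [E → .], [T → . E], [T → . num - L], [T → . num], [T' → . T] }  — shift, reduce
  I1: { [T → E .] }  — reduce
  I2: { [T' → T .] }  — accept
  I3: { [T → num . - L], [T → num .] }  — shift, reduce
  I4: { [E → .], [L → . * - -], [L → . E L num], [T → num - . L] }  — shift, reduce
  I5: { [L → * . - -] }  — shift
  I6: { [E → .], [L → . * - -], [L → . E L num], [L → E . L num] }  — shift, reduce
  I7: { [T → num - L .] }  — reduce
  I8: { [L → E L . num] }  — shift
  I9: { [L → E L num .] }  — reduce
  I10: { [L → * - . -] }  — shift
  I11: { [L → * - - .] }  — reduce

I0 contains reduce item [E → .] and shift items [T → . num], [T → . num - L] — shift-reduce conflict.
I3 contains reduce item [T → num .] and shift item [T → num . - L] — shift-reduce conflict.
I4 contains reduce item [E → .] and shift item [L → . * - -] — shift-reduce conflict.
I6 contains reduce item [E → .] and shift item [L → . * - -] — shift-reduce conflict.

Answer: Yes — I0: [E → .] vs [T → . num]; I3: [T → num .] vs [T → num . - L]; I4: [E → .] vs [L → . * - -]; I6: [E → .] vs [L → . * - -]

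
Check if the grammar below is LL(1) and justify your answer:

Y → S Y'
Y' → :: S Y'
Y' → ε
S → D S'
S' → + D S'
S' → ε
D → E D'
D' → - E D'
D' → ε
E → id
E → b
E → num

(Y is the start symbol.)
A grammar is LL(1) if for each non-terminal N with multiple productions, the predict sets of those productions are pairwise disjoint, where PREDICT(N → α) = (FIRST(α) \ {ε}) ∪ (FOLLOW(N) if α ⇒* ε).

Relevant sets:
  FOLLOW(Y') = { $ }
  FOLLOW(S') = { $, '::' }
  FOLLOW(D') = { $, '+', '::' }

For Y':
  PREDICT(Y' → :: S Y') = { '::' }
  PREDICT(Y' → ε) = { $ }
For S':
  PREDICT(S' → '+' D S') = { '+' }
  PREDICT(S' → ε) = { $, '::' }
For D':
  PREDICT(D' → '-' E D') = { '-' }
  PREDICT(D' → ε) = { $, '+', '::' }
For E:
  PREDICT(E → id) = { 'id' }
  PREDICT(E → b) = { 'b' }
  PREDICT(E → num) = { 'num' }
Y, S, D have a single production, so nothing to check there.

All predict sets are disjoint. The grammar IS LL(1).

Answer: Yes, the grammar is LL(1).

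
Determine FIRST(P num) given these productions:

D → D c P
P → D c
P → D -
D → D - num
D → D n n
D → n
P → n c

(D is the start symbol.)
{ 'n' }

FIRST sets of the non-terminals involved (from the grammar, by fixed-point iteration):
  FIRST(P) = { 'n' }

To compute FIRST(P num), process the symbols left to right:
Symbol P is a non-terminal. Add FIRST(P) \ {ε} = { 'n' }
P is not nullable (ε ∉ FIRST(P)), so stop here.
FIRST(P num) = { 'n' }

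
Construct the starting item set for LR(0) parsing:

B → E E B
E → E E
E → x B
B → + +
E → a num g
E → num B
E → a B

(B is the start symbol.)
First, augment the grammar with B' → B
I₀ = CLOSURE({ [B' → . B] }):
  [B' → . B] has the dot before B: add [B → . E E B], [B → . + +]
  [B → . E E B] has the dot before E: add [E → . E E], [E → . x B], [E → . a num g], [E → . num B], [E → . a B]
No further items can be added.

I₀ = { [B → . + +], [B → . E E B], [B' → . B], [E → . E E], [E → . a B], [E → . a num g], [E → . num B], [E → . x B] }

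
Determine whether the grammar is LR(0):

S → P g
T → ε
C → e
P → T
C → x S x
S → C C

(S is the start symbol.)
No. Shift-reduce conflict between [T → .] and [C → . e]

A grammar is LR(0) if no state in the canonical LR(0) collection has:
  - both a shift item (dot before a terminal) and a complete item (shift-reduce conflict), or
  - two or more complete items (reduce-reduce conflict; the accept item [S' → S .] counts as a complete item here).

Augment with S' → S and build the canonical LR(0) collection (I0 = CLOSURE({[S' → . S]}), then GOTO on every symbol after a dot until no new states appear). It has 11 states:
  I0: { [C → . e], [C → . x S x], [P → . T], [S → . C C], [S → . P g], [S' → . S], [T → .] }  — shift, reduce
  I1: { [C → . e], [C → . x S x], [S → C . C] }  — shift
  I2: { [S → P . g] }  — shift
  I3: { [S' → S .] }  — accept
  I4: { [P → T .] }  — reduce
  I5: { [C → e .] }  — reduce
  I6: { [C → . e], [C → . x S x], [C → x . S x], [P → . T], [S → . C C], [S → . P g], [T → .] }  — shift, reduce
  I7: { [C → x S . x] }  — shift
  I8: { [C → x S x .] }  — reduce
  I9: { [S → P g .] }  — reduce
  I10: { [S → C C .] }  — reduce

Conflict in state I0:
  Shift-reduce conflict between [T → .] and [C → . e]
So the grammar is NOT LR(0).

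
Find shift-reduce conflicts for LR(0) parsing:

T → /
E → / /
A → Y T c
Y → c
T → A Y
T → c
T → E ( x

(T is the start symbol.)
Yes — I1: [T → / .] vs [E → / . /]

Augment with T' → T and build the canonical LR(0) collection (I0 = CLOSURE({[T' → . T]}), then GOTO on every symbol after a dot until no new states appear). It has 14 states:
  I0: { [A → . Y T c], [E → . / /], [T → . /], [T → . A Y], [T → . E ( x], [T → . c], [T' → . T], [Y → . c] }  — shift
  I1: { [E → / . /], [T → / .] }  — shift, reduce
  I2: { [T → A . Y], [Y → . c] }  — shift
  I3: { [T → E . ( x] }  — shift
  I4: { [T' → T .] }  — accept
  I5: { [A → . Y T c], [A → Y . T c], [E → . / /], [T → . /], [T → . A Y], [T → . E ( x], [T → . c], [Y → . c] }  — shift
  I6: { [T → c .], [Y → c .] }  — 2 reduces
  I7: { [A → Y T . c] }  — shift
  I8: { [A → Y T c .] }  — reduce
  I9: { [T → E ( . x] }  — shift
  I10: { [T → E ( x .] }  — reduce
  I11: { [T → A Y .] }  — reduce
  I12: { [Y → c .] }  — reduce
  I13: { [E → / / .] }  — reduce

I1 contains reduce item [T → / .] and shift item [E → / . /] — shift-reduce conflict.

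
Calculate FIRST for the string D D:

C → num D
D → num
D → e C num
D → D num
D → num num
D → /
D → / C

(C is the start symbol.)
FIRST sets of the non-terminals involved (from the grammar, by fixed-point iteration):
  FIRST(D) = { '/', 'e', 'num' }

To compute FIRST(D D), process the symbols left to right:
Symbol D is a non-terminal. Add FIRST(D) \ {ε} = { '/', 'e', 'num' }
D is not nullable (ε ∉ FIRST(D)), so stop here.
FIRST(D D) = { '/', 'e', 'num' }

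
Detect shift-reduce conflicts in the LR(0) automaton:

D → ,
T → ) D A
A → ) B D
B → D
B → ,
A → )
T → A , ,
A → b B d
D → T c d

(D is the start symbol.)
Yes — I1: [A → ) .] vs [A → . )]; I16: [B → D .] vs [A → . )]; I17: [A → ) .] vs [A → . )]

A shift-reduce conflict occurs when an LR(0) state has both:
  - a complete (reduce) item [A → α .] (dot at the end), and
  - a shift item [B → β . c γ] (dot before a terminal).

Augment with D' → D and build the canonical LR(0) collection (I0 = CLOSURE({[D' → . D]}), then GOTO on every symbol after a dot until no new states appear). It has 20 states:
  I0: { [A → . ) B D], [A → . )], [A → . b B d], [D → . ,], [D → . T c d], [D' → . D], [T → . ) D A], [T → . A , ,] }  — shift
  I1: { [A → ) . B D], [A → ) .], [A → . ) B D], [A → . )], [A → . b B d], [B → . ,], [B → . D], [D → . ,], [D → . T c d], [T → ) . D A], [T → . ) D A], [T → . A , ,] }  — shift, reduce
  I2: { [D → , .] }  — reduce
  I3: { [T → A . , ,] }  — shift
  I4: { [D' → D .] }  — accept
  I5: { [D → T . c d] }  — shift
  I6: { [A → . ) B D], [A → . )], [A → . b B d], [A → b . B d], [B → . ,], [B → . D], [D → . ,], [D → . T c d], [T → . ) D A], [T → . A , ,] }  — shift
  I7: { [B → , .], [D → , .] }  — 2 reduces
  I8: { [A → b B . d] }  — shift
  I9: { [B → D .] }  — reduce
  I10: { [A → b B d .] }  — reduce
  I11: { [D → T c . d] }  — shift
  I12: { [D → T c d .] }  — reduce
  I13: { [T → A , . ,] }  — shift
  I14: { [T → A , , .] }  — reduce
  I15: { [A → ) B . D], [A → . ) B D], [A → . )], [A → . b B d], [D → . ,], [D → . T c d], [T → . ) D A], [T → . A , ,] }  — shift
  I16: { [A → . ) B D], [A → . )], [A → . b B d], [B → D .], [T → ) D . A] }  — shift, reduce
  I17: { [A → ) . B D], [A → ) .], [A → . ) B D], [A → . )], [A → . b B d], [B → . ,], [B → . D], [D → . ,], [D → . T c d], [T → . ) D A], [T → . A , ,] }  — shift, reduce
  I18: { [T → ) D A .] }  — reduce
  I19: { [A → ) B D .] }  — reduce

I1 contains reduce item [A → ) .] and shift items [A → . )], [A → . ) B D], [A → . b B d], [B → . ,], [D → . ,], [T → . ) D A] — shift-reduce conflict.
I16 contains reduce item [B → D .] and shift items [A → . )], [A → . ) B D], [A → . b B d] — shift-reduce conflict.
I17 contains reduce item [A → ) .] and shift items [A → . )], [A → . ) B D], [A → . b B d], [B → . ,], [D → . ,], [T → . ) D A] — shift-reduce conflict.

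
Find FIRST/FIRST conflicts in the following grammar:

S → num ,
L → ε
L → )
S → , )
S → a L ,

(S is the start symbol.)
Productions for S:
  S → num ,: FIRST = { 'num' }
  S → , ): FIRST = { ',' }
  S → a L ,: FIRST = { 'a' }
Productions for L:
  L → ε: FIRST = { ε }
  L → ): FIRST = { ')' }

All alternatives of each non-terminal have pairwise disjoint FIRST sets.

Answer: No FIRST/FIRST conflicts.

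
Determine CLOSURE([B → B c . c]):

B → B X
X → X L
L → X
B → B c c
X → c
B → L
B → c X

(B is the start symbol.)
Start with: [B → B c . c]
The dot precedes the terminal c, so nothing is added.

CLOSURE = { [B → B c . c] }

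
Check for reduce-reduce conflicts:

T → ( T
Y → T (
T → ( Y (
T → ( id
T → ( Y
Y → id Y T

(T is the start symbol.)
No reduce-reduce conflicts

Augment with T' → T and build the canonical LR(0) collection (I0 = CLOSURE({[T' → . T]}), then GOTO on every symbol after a dot until no new states appear). It has 12 states:
  I0: { [T → . ( T], [T → . ( Y (], [T → . ( Y], [T → . ( id], [T' → . T] }  — shift
  I1: { [T → ( . T], [T → ( . Y (], [T → ( . Y], [T → ( . id], [T → . ( T], [T → . ( Y (], [T → . ( Y], [T → . ( id], [Y → . T (], [Y → . id Y T] }  — shift
  I2: { [T' → T .] }  — accept
  I3: { [T → ( T .], [Y → T . (] }  — shift, reduce
  I4: { [T → ( Y . (], [T → ( Y .] }  — shift, reduce
  I5: { [T → ( id .], [T → . ( T], [T → . ( Y (], [T → . ( Y], [T → . ( id], [Y → . T (], [Y → . id Y T], [Y → id . Y T] }  — shift, reduce
  I6: { [Y → T . (] }  — shift
  I7: { [T → . ( T], [T → . ( Y (], [T → . ( Y], [T → . ( id], [Y → id Y . T] }  — shift
  I8: { [T → . ( T], [T → . ( Y (], [T → . ( Y], [T → . ( id], [Y → . T (], [Y → . id Y T], [Y → id . Y T] }  — shift
  I9: { [Y → id Y T .] }  — reduce
  I10: { [Y → T ( .] }  — reduce
  I11: { [T → ( Y ( .] }  — reduce

No state contains more than one complete item.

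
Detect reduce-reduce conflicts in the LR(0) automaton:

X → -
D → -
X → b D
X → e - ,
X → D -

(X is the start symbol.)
A reduce-reduce conflict occurs when an LR(0) state has two complete items [A → α .] and [B → β .] — both call for a reduction, and with no lookahead the parser cannot choose between them.

Augment with X' → X and build the canonical LR(0) collection (I0 = CLOSURE({[X' → . X]}), then GOTO on every symbol after a dot until no new states appear). It has 11 states:
  I0: { [D → . -], [X → . -], [X → . D -], [X → . b D], [X → . e - ,], [X' → . X] }  — shift
  I1: { [D → - .], [X → - .] }  — 2 reduces
  I2: { [X → D . -] }  — shift
  I3: { [X' → X .] }  — accept
  I4: { [D → . -], [X → b . D] }  — shift
  I5: { [X → e . - ,] }  — shift
  I6: { [X → e - . ,] }  — shift
  I7: { [X → e - , .] }  — reduce
  I8: { [D → - .] }  — reduce
  I9: { [X → b D .] }  — reduce
  I10: { [X → D - .] }  — reduce

I1 contains complete items [D → - .], [X → - .] — reduce-reduce conflict.

Answer: Yes — I1: [D → - .] vs [X → - .]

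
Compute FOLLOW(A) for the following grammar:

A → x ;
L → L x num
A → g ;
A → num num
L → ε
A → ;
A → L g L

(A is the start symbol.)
To compute FOLLOW(A), find every occurrence of A on a right-hand side N → α A β: add FIRST(β) \ {ε}, and if β is empty or nullable also add FOLLOW(N). Iterate to a fixed point.

A is the start symbol, so $ ∈ FOLLOW(A).
A does not occur on any right-hand side.

Taking the union: FOLLOW(A) = { $ }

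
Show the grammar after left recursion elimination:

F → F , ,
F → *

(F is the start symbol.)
F → * F'
F' → , , F'
F' → ε

F is directly left-recursive. The standard transformation for
  A → A α₁ | ... | A α_m | β₁ | ... | β_n
is
  A  → β₁ A' | ... | β_n A'
  A' → α₁ A' | ... | α_m A' | ε

F → * becomes F → * F'
F → F , , becomes F' → , , F'
Add F' → ε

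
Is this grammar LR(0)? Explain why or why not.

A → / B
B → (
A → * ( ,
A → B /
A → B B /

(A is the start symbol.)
Yes, the grammar is LR(0)

Augment with A' → A and build the canonical LR(0) collection (I0 = CLOSURE({[A' → . A]}), then GOTO on every symbol after a dot until no new states appear). It has 12 states:
  I0: { [A → . * ( ,], [A → . / B], [A → . B /], [A → . B B /], [A' → . A], [B → . (] }  — shift
  I1: { [B → ( .] }  — reduce
  I2: { [A → * . ( ,] }  — shift
  I3: { [A → / . B], [B → . (] }  — shift
  I4: { [A' → A .] }  — accept
  I5: { [A → B . /], [A → B . B /], [B → . (] }  — shift
  I6: { [A → B / .] }  — reduce
  I7: { [A → B B . /] }  — shift
  I8: { [A → B B / .] }  — reduce
  I9: { [A → / B .] }  — reduce
  I10: { [A → * ( . ,] }  — shift
  I11: { [A → * ( , .] }  — reduce

Every state is either a pure shift/goto state or contains exactly one complete item and nothing to shift — no conflicts. The grammar is LR(0).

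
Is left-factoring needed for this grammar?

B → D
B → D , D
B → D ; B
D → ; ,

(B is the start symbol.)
Left-factoring is needed when two productions for the same non-terminal
share a common prefix on the right-hand side.

Productions for B:
  B → D
  B → D , D
  B → D ; B

Found common prefix 'D' in productions for B

Answer: Yes, B has productions with common prefix 'D'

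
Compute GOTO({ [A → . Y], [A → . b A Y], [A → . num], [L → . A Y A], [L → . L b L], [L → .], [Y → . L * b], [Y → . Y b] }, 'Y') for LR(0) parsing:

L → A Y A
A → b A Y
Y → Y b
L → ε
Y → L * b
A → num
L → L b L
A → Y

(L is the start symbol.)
{ [A → Y .], [Y → Y . b] }

GOTO(I, 'Y') = CLOSURE({ [A → αX.β] : [A → α.Xβ] ∈ I, X = 'Y' })

Items with dot before 'Y', with the dot advanced:
  [A → . Y] → [A → Y .]
  [Y → . Y b] → [Y → Y . b]
Closure adds nothing (no advanced item has the dot before a non-terminal).

GOTO = { [A → Y .], [Y → Y . b] }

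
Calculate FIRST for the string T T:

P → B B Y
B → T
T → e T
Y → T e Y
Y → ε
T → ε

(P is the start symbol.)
FIRST sets of the non-terminals involved (from the grammar, by fixed-point iteration):
  FIRST(T) = { 'e', ε }

To compute FIRST(T T), process the symbols left to right:
Symbol T is a non-terminal. Add FIRST(T) \ {ε} = { 'e' }
T is nullable (ε ∈ FIRST(T)), continue to the next symbol.
Symbol T is a non-terminal. Add FIRST(T) \ {ε} = { 'e' }
T is nullable (ε ∈ FIRST(T)), continue to the next symbol.
All symbols are nullable, so ε is in the result.
FIRST(T T) = { 'e', ε }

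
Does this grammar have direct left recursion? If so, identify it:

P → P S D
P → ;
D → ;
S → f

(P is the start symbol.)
Direct left recursion occurs when N → N α for some non-terminal N (the right-hand side begins with the left-hand side itself).

P → P S D: LEFT RECURSIVE (starts with P)
P → ;: starts with ';'
D → ;: starts with ';'
S → f: starts with f

The grammar has direct left recursion on: P.

Answer: Yes, P is left-recursive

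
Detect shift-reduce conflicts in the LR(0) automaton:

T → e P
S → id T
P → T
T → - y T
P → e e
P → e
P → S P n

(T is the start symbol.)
Yes — I7: [P → e .] vs [P → . e]; I10: [P → e .] vs [P → . e]

Augment with T' → T and build the canonical LR(0) collection (I0 = CLOSURE({[T' → . T]}), then GOTO on every symbol after a dot until no new states appear). It has 15 states:
  I0: { [T → . - y T], [T → . e P], [T' → . T] }  — shift
  I1: { [T → - . y T] }  — shift
  I2: { [T' → T .] }  — accept
  I3: { [P → . S P n], [P → . T], [P → . e e], [P → . e], [S → . id T], [T → . - y T], [T → . e P], [T → e . P] }  — shift
  I4: { [T → e P .] }  — reduce
  I5: { [P → . S P n], [P → . T], [P → . e e], [P → . e], [P → S . P n], [S → . id T], [T → . - y T], [T → . e P] }  — shift
  I6: { [P → T .] }  — reduce
  I7: { [P → . S P n], [P → . T], [P → . e e], [P → . e], [P → e . e], [P → e .], [S → . id T], [T → . - y T], [T → . e P], [T → e . P] }  — shift, reduce
  I8: { [S → id . T], [T → . - y T], [T → . e P] }  — shift
  I9: { [S → id T .] }  — reduce
  I10: { [P → . S P n], [P → . T], [P → . e e], [P → . e], [P → e . e], [P → e .], [P → e e .], [S → . id T], [T → . - y T], [T → . e P], [T → e . P] }  — shift, 2 reduces
  I11: { [P → S P . n] }  — shift
  I12: { [P → S P n .] }  — reduce
  I13: { [T → - y . T], [T → . - y T], [T → . e P] }  — shift
  I14: { [T → - y T .] }  — reduce

I7 contains reduce item [P → e .] and shift items [P → . e], [P → . e e], [P → e . e], [S → . id T], [T → . - y T], [T → . e P] — shift-reduce conflict.
I10 contains reduce items [P → e .], [P → e e .] and shift items [P → . e], [P → . e e], [P → e . e], [S → . id T], [T → . - y T], [T → . e P] — shift-reduce conflict.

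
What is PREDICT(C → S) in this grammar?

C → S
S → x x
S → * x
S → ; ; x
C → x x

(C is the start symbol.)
PREDICT(C → S) = (FIRST(RHS) \ {ε}) ∪ (FOLLOW(C) if ε ∈ FIRST(RHS), i.e. RHS ⇒* ε)
FIRST(S) = { '*', ';', 'x' }
FIRST(S) = { '*', ';', 'x' }
ε ∉ FIRST(S), so FOLLOW(C) is not added.
PREDICT(C → S) = { '*', ';', 'x' }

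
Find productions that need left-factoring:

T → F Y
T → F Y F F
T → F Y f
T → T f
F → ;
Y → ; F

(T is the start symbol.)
Left-factoring is needed when two productions for the same non-terminal
share a common prefix on the right-hand side.

Productions for T:
  T → F Y
  T → F Y F F
  T → F Y f
  T → T f

Found common prefix 'F Y' in productions for T

Answer: Yes, T has productions with common prefix 'F Y'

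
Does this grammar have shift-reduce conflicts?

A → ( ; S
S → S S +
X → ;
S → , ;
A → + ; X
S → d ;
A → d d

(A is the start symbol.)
Augment with A' → A and build the canonical LR(0) collection (I0 = CLOSURE({[A' → . A]}), then GOTO on every symbol after a dot until no new states appear). It has 17 states:
  I0: { [A → . ( ; S], [A → . + ; X], [A → . d d], [A' → . A] }  — shift
  I1: { [A → ( . ; S] }  — shift
  I2: { [A → + . ; X] }  — shift
  I3: { [A' → A .] }  — accept
  I4: { [A → d . d] }  — shift
  I5: { [A → d d .] }  — reduce
  I6: { [A → + ; . X], [X → . ;] }  — shift
  I7: { [X → ; .] }  — reduce
  I8: { [A → + ; X .] }  — reduce
  I9: { [A → ( ; . S], [S → . , ;], [S → . S S +], [S → . d ;] }  — shift
  I10: { [S → , . ;] }  — shift
  I11: { [A → ( ; S .], [S → . , ;], [S → . S S +], [S → . d ;], [S → S . S +] }  — shift, reduce
  I12: { [S → d . ;] }  — shift
  I13: { [S → d ; .] }  — reduce
  I14: { [S → . , ;], [S → . S S +], [S → . d ;], [S → S . S +], [S → S S . +] }  — shift
  I15: { [S → S S + .] }  — reduce
  I16: { [S → , ; .] }  — reduce

I11 contains reduce item [A → ( ; S .] and shift items [S → . , ;], [S → . d ;] — shift-reduce conflict.

Answer: Yes — I11: [A → ( ; S .] vs [S → . , ;]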